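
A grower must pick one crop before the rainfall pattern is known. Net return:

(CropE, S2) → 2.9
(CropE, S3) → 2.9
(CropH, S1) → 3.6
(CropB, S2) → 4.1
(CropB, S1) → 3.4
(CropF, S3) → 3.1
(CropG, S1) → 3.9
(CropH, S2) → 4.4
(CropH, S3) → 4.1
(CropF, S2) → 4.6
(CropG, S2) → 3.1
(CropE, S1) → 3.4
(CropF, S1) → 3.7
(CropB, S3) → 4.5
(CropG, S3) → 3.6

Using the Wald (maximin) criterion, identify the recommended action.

CropH

Row minima: CropF=3.1, CropE=2.9, CropH=3.6, CropG=3.1, CropB=3.4
Best worst-case = 3.6 → CropH.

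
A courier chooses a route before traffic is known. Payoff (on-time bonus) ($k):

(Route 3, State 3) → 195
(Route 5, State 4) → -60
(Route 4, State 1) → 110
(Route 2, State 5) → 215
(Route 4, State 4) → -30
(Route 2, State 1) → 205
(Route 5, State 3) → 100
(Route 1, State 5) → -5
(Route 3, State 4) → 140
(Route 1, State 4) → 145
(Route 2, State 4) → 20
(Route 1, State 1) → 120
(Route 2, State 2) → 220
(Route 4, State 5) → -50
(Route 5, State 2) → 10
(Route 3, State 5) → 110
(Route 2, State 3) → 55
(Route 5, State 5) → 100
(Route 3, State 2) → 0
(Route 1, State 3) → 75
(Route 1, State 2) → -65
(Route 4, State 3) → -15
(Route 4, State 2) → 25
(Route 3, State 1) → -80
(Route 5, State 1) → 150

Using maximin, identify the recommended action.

Route 2

Row minima: Route 1=-65, Route 2=20, Route 3=-80, Route 4=-50, Route 5=-60
Best worst-case = 20 → Route 2.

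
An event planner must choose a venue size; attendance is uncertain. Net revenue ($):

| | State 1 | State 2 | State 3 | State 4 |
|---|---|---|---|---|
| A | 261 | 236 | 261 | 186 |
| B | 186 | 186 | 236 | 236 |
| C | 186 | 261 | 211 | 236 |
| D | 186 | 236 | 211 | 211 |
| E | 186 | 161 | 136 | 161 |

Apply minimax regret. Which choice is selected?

A

Column bests: State 1=261, State 2=261, State 3=261, State 4=236.
A regrets: 0, 25, 0, 50 → max 50
B regrets: 75, 75, 25, 0 → max 75
C regrets: 75, 0, 50, 0 → max 75
D regrets: 75, 25, 50, 25 → max 75
E regrets: 75, 100, 125, 75 → max 125
Smallest max regret = 50 → A.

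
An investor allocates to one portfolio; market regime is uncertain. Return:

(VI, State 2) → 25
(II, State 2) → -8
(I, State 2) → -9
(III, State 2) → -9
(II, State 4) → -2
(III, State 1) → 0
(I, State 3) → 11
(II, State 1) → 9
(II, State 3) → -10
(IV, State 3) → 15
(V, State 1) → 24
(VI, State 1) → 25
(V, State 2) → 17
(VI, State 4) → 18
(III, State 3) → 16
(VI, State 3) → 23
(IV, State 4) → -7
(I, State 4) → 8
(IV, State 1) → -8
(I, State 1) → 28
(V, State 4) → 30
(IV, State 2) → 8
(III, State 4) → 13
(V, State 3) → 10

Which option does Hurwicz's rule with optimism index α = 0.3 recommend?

I: 0.3·28 + 0.7·(-9) = 2.1
II: 0.3·9 + 0.7·(-10) = -4.3
III: 0.3·16 + 0.7·(-9) = -1.5
IV: 0.3·15 + 0.7·(-8) = -1.1
V: 0.3·30 + 0.7·10 = 16
VI: 0.3·25 + 0.7·18 = 20.1
Highest Hurwicz score = 20.1 → VI.

VI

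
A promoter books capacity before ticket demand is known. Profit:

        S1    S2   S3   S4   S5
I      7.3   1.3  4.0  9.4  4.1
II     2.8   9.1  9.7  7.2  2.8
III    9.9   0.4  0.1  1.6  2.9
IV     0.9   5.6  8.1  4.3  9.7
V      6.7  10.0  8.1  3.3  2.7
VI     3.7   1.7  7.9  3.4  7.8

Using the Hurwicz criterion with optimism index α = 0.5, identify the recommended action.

V

I: 0.5·9.4 + 0.5·1.3 = 5.35
II: 0.5·9.7 + 0.5·2.8 = 6.25
III: 0.5·9.9 + 0.5·0.1 = 5
IV: 0.5·9.7 + 0.5·0.9 = 5.3
V: 0.5·10.0 + 0.5·2.7 = 6.35
VI: 0.5·7.9 + 0.5·1.7 = 4.8
Highest Hurwicz score = 6.35 → V.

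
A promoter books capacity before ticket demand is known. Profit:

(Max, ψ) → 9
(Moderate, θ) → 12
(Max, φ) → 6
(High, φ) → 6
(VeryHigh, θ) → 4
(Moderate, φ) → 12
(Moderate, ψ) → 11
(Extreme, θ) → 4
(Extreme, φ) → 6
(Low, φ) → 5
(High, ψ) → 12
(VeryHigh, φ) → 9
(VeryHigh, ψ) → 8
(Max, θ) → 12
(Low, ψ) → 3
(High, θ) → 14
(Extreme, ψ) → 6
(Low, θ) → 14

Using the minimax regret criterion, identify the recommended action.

Column bests: θ=14, φ=12, ψ=12.
Low regrets: 0, 7, 9 → max 9
Moderate regrets: 2, 0, 1 → max 2
High regrets: 0, 6, 0 → max 6
VeryHigh regrets: 10, 3, 4 → max 10
Extreme regrets: 10, 6, 6 → max 10
Max regrets: 2, 6, 3 → max 6
Smallest max regret = 2 → Moderate.

Moderate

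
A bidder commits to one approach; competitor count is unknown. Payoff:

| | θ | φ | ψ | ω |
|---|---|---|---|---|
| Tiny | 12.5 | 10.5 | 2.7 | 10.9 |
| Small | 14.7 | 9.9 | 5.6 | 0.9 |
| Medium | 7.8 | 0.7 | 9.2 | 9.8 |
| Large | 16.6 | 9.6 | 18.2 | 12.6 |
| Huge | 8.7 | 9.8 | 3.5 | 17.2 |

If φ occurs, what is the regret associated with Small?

Best payoff under φ is 10.5.
Regret = 10.5 − 9.9 = 0.6.

0.6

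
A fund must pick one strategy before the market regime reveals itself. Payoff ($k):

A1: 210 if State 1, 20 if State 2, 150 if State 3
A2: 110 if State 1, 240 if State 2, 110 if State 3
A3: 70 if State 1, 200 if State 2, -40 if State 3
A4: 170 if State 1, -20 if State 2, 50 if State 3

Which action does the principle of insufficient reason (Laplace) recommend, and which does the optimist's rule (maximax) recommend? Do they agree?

Row averages: A1=380/3, A2=460/3, A3=230/3, A4=200/3
Highest average = 460/3 → A2.
Row maxima: A1=210, A2=240, A3=200, A4=170
Best best-case = 240 → A2.

laplace → A2; maximax → A2 (agree)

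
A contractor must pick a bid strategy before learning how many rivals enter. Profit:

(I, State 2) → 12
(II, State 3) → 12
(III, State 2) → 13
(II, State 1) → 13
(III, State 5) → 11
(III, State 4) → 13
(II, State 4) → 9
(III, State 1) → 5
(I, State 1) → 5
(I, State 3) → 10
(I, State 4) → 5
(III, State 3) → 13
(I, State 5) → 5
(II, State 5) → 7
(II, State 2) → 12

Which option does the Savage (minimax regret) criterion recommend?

Column bests: State 1=13, State 2=13, State 3=13, State 4=13, State 5=11.
I regrets: 8, 1, 3, 8, 6 → max 8
II regrets: 0, 1, 1, 4, 4 → max 4
III regrets: 8, 0, 0, 0, 0 → max 8
Smallest max regret = 4 → II.

II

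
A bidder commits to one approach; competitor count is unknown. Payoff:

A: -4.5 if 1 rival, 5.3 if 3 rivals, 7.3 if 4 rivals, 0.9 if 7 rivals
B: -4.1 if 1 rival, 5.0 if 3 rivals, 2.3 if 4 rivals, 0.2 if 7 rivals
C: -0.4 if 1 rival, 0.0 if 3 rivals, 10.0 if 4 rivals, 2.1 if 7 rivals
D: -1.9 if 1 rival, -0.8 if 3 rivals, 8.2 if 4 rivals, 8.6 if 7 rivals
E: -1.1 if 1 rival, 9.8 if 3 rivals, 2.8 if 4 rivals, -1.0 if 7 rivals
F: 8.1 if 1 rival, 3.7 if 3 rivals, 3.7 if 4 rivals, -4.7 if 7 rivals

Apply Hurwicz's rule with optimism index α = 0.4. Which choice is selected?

C

A: 0.4·7.3 + 0.6·(-4.5) = 0.22
B: 0.4·5.0 + 0.6·(-4.1) = -0.46
C: 0.4·10.0 + 0.6·(-0.4) = 3.76
D: 0.4·8.6 + 0.6·(-1.9) = 2.3
E: 0.4·9.8 + 0.6·(-1.1) = 3.26
F: 0.4·8.1 + 0.6·(-4.7) = 0.42
Highest Hurwicz score = 3.76 → C.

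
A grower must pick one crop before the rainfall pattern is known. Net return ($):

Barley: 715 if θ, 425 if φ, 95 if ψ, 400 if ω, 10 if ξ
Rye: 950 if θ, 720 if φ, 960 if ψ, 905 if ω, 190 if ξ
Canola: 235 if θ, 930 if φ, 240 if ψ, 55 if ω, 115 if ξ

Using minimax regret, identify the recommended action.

Column bests: θ=950, φ=930, ψ=960, ω=905, ξ=190.
Barley regrets: 235, 505, 865, 505, 180 → max 865
Rye regrets: 0, 210, 0, 0, 0 → max 210
Canola regrets: 715, 0, 720, 850, 75 → max 850
Smallest max regret = 210 → Rye.

Rye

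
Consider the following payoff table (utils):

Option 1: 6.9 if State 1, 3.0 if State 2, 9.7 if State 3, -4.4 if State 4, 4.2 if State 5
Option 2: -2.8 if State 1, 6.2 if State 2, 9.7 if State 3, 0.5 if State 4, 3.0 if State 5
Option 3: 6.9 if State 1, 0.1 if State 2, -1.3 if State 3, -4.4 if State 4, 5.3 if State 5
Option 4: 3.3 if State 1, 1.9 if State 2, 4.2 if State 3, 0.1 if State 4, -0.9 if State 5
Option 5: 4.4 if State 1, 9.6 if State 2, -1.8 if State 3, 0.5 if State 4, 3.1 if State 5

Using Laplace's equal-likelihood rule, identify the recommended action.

Option 1

Row averages: Option 1=3.88, Option 2=3.32, Option 3=1.32, Option 4=1.72, Option 5=3.16
Highest average = 3.88 → Option 1.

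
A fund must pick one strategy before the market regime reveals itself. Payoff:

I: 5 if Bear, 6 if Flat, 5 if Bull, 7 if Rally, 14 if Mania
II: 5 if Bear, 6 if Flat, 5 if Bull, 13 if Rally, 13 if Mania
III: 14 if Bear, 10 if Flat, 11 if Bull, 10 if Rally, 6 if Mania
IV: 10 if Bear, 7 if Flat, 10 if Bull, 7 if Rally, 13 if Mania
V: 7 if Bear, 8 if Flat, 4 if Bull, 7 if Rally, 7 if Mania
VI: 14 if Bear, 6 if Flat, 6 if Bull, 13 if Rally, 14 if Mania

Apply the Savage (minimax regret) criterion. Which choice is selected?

Column bests: Bear=14, Flat=10, Bull=11, Rally=13, Mania=14.
I regrets: 9, 4, 6, 6, 0 → max 9
II regrets: 9, 4, 6, 0, 1 → max 9
III regrets: 0, 0, 0, 3, 8 → max 8
IV regrets: 4, 3, 1, 6, 1 → max 6
V regrets: 7, 2, 7, 6, 7 → max 7
VI regrets: 0, 4, 5, 0, 0 → max 5
Smallest max regret = 5 → VI.

VI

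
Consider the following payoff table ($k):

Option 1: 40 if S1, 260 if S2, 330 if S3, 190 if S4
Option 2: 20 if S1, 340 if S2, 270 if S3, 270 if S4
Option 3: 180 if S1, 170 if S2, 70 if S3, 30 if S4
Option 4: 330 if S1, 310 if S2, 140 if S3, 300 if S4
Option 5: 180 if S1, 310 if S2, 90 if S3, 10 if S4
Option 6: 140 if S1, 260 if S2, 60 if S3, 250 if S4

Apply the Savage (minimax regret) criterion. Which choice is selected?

Option 4

Column bests: S1=330, S2=340, S3=330, S4=300.
Option 1 regrets: 290, 80, 0, 110 → max 290
Option 2 regrets: 310, 0, 60, 30 → max 310
Option 3 regrets: 150, 170, 260, 270 → max 270
Option 4 regrets: 0, 30, 190, 0 → max 190
Option 5 regrets: 150, 30, 240, 290 → max 290
Option 6 regrets: 190, 80, 270, 50 → max 270
Smallest max regret = 190 → Option 4.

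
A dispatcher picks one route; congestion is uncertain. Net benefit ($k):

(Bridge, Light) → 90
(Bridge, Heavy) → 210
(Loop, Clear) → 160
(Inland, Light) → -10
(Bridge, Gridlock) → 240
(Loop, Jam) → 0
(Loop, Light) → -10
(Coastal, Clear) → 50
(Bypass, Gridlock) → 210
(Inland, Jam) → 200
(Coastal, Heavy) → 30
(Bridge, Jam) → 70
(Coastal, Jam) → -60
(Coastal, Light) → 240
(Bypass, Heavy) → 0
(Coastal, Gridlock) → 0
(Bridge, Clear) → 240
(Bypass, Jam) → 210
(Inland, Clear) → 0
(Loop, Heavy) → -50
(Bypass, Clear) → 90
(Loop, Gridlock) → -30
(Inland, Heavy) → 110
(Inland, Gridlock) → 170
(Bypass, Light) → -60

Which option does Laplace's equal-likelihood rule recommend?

Bridge

Row averages: Loop=14, Inland=94, Bridge=170, Coastal=52, Bypass=90
Highest average = 170 → Bridge.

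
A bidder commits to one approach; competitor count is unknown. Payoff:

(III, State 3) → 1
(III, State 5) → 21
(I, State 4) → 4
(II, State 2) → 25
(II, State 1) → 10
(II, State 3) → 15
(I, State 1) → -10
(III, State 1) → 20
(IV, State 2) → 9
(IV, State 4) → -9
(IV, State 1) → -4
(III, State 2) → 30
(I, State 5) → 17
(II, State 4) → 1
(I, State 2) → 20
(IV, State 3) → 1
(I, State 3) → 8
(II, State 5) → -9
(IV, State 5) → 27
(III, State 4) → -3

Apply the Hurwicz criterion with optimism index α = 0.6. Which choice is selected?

III

I: 0.6·20 + 0.4·(-10) = 8
II: 0.6·25 + 0.4·(-9) = 11.4
III: 0.6·30 + 0.4·(-3) = 16.8
IV: 0.6·27 + 0.4·(-9) = 12.6
Highest Hurwicz score = 16.8 → III.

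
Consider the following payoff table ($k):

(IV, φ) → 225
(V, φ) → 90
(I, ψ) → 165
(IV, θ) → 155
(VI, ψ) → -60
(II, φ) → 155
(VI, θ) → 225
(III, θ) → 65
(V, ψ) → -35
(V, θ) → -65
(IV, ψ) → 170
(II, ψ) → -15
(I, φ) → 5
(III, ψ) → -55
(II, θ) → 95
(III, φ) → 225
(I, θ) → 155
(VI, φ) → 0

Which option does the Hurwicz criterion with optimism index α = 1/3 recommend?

I: 1/3·165 + 2/3·5 = 175/3
II: 1/3·155 + 2/3·(-15) = 125/3
III: 1/3·225 + 2/3·(-55) = 115/3
IV: 1/3·225 + 2/3·155 = 535/3
V: 1/3·90 + 2/3·(-65) = -40/3
VI: 1/3·225 + 2/3·(-60) = 35
Highest Hurwicz score = 535/3 → IV.

IV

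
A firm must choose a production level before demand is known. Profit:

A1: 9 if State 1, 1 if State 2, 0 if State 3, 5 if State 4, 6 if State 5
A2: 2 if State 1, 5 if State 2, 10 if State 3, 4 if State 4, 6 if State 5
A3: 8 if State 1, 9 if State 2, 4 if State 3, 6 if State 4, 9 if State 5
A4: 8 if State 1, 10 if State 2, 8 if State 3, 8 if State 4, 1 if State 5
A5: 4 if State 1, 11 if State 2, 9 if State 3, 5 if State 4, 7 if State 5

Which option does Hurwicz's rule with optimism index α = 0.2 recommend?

A5

A1: 0.2·9 + 0.8·0 = 1.8
A2: 0.2·10 + 0.8·2 = 3.6
A3: 0.2·9 + 0.8·4 = 5
A4: 0.2·10 + 0.8·1 = 2.8
A5: 0.2·11 + 0.8·4 = 5.4
Highest Hurwicz score = 5.4 → A5.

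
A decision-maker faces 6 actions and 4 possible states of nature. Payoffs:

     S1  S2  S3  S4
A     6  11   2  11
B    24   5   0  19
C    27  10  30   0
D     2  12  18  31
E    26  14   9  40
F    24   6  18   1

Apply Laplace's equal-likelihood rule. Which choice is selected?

E

Row averages: A=7.5, B=12, C=16.75, D=15.75, E=22.25, F=12.25
Highest average = 22.25 → E.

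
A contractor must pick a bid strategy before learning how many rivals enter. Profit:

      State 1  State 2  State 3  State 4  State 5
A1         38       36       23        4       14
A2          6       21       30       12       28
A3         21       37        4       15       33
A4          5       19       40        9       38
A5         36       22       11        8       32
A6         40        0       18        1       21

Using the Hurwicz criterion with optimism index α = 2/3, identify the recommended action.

A1: 2/3·38 + 1/3·4 = 80/3
A2: 2/3·30 + 1/3·6 = 22
A3: 2/3·37 + 1/3·4 = 26
A4: 2/3·40 + 1/3·5 = 85/3
A5: 2/3·36 + 1/3·8 = 80/3
A6: 2/3·40 + 1/3·0 = 80/3
Highest Hurwicz score = 85/3 → A4.

A4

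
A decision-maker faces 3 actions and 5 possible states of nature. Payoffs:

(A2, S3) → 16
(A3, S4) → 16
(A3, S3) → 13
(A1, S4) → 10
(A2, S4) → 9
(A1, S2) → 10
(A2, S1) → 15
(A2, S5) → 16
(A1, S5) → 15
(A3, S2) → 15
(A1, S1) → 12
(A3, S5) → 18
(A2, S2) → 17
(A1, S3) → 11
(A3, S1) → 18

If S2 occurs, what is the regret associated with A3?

Best payoff under S2 is 17.
Regret = 17 − 15 = 2.

2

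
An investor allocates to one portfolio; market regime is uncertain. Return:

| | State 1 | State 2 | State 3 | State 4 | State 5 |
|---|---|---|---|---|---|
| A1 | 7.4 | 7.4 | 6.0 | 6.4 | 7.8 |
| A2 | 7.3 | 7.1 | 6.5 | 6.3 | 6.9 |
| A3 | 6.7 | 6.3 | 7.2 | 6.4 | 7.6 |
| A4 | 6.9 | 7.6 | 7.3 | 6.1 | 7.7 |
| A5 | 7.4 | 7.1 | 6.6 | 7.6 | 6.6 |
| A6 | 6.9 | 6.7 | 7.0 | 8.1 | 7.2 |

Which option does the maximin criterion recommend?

A6

Row minima: A1=6.0, A2=6.3, A3=6.3, A4=6.1, A5=6.6, A6=6.7
Best worst-case = 6.7 → A6.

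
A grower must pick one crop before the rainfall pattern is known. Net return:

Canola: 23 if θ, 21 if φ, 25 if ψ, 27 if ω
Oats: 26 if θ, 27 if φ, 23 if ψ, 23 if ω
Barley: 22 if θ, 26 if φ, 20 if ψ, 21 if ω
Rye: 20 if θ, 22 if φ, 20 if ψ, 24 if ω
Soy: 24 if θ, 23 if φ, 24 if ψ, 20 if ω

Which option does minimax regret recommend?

Oats

Column bests: θ=26, φ=27, ψ=25, ω=27.
Canola regrets: 3, 6, 0, 0 → max 6
Oats regrets: 0, 0, 2, 4 → max 4
Barley regrets: 4, 1, 5, 6 → max 6
Rye regrets: 6, 5, 5, 3 → max 6
Soy regrets: 2, 4, 1, 7 → max 7
Smallest max regret = 4 → Oats.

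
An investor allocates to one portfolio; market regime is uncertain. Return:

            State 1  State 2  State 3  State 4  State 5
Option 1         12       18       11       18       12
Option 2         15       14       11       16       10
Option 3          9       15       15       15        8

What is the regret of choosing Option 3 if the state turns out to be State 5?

Best payoff under State 5 is 12.
Regret = 12 − 8 = 4.

4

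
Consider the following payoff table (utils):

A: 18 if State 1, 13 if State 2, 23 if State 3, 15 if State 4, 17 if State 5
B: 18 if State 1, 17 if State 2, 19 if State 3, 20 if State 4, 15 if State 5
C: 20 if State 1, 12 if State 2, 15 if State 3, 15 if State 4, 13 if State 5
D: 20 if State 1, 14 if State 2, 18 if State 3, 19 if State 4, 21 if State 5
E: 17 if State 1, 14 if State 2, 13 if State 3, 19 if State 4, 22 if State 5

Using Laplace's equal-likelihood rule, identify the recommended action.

D

Row averages: A=17.2, B=17.8, C=15, D=18.4, E=17
Highest average = 18.4 → D.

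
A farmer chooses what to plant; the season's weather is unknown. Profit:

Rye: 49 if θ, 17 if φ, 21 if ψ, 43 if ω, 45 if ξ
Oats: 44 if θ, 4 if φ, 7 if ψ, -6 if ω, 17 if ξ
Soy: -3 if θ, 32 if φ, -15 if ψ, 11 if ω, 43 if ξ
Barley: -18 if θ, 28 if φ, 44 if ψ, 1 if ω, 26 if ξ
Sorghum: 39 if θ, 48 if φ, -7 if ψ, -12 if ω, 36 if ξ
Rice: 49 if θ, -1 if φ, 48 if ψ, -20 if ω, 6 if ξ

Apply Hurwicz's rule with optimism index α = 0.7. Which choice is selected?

Rye

Rye: 0.7·49 + 0.3·17 = 39.4
Oats: 0.7·44 + 0.3·(-6) = 29
Soy: 0.7·43 + 0.3·(-15) = 25.6
Barley: 0.7·44 + 0.3·(-18) = 25.4
Sorghum: 0.7·48 + 0.3·(-12) = 30
Rice: 0.7·49 + 0.3·(-20) = 28.3
Highest Hurwicz score = 39.4 → Rye.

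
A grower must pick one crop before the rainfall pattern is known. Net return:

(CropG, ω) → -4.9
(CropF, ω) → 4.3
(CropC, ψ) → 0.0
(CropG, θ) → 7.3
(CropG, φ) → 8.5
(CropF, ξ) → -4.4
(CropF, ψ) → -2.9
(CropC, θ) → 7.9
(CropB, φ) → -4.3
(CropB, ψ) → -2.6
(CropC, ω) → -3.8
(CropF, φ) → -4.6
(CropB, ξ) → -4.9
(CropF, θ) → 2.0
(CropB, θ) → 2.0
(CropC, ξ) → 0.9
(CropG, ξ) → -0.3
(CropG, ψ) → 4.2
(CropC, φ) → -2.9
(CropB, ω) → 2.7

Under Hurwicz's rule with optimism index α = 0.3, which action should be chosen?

CropF: 0.3·4.3 + 0.7·(-4.6) = -1.93
CropG: 0.3·8.5 + 0.7·(-4.9) = -0.88
CropC: 0.3·7.9 + 0.7·(-3.8) = -0.29
CropB: 0.3·2.7 + 0.7·(-4.9) = -2.62
Highest Hurwicz score = -0.29 → CropC.

CropC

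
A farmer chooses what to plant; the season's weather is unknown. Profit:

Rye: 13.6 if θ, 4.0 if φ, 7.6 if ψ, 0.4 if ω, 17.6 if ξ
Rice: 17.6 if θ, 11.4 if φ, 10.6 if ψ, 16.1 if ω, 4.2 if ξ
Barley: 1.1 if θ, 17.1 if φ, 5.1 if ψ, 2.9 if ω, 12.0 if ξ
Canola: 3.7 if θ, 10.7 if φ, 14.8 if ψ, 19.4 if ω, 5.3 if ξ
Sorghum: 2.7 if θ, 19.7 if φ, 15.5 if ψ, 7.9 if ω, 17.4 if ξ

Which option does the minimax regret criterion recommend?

Column bests: θ=17.6, φ=19.7, ψ=15.5, ω=19.4, ξ=17.6.
Rye regrets: 4.0, 15.7, 7.9, 19.0, 0.0 → max 19.0
Rice regrets: 0.0, 8.3, 4.9, 3.3, 13.4 → max 13.4
Barley regrets: 16.5, 2.6, 10.4, 16.5, 5.6 → max 16.5
Canola regrets: 13.9, 9.0, 0.7, 0.0, 12.3 → max 13.9
Sorghum regrets: 14.9, 0.0, 0.0, 11.5, 0.2 → max 14.9
Smallest max regret = 13.4 → Rice.

Rice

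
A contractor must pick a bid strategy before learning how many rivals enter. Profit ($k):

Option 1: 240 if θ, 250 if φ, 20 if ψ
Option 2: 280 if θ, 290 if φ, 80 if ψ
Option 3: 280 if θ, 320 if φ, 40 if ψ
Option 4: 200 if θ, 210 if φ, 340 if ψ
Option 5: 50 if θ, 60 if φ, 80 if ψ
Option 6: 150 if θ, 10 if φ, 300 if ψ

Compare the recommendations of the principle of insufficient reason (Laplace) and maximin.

Row averages: Option 1=170, Option 2=650/3, Option 3=640/3, Option 4=250, Option 5=190/3, Option 6=460/3
Highest average = 250 → Option 4.
Row minima: Option 1=20, Option 2=80, Option 3=40, Option 4=200, Option 5=50, Option 6=10
Best worst-case = 200 → Option 4.

laplace → Option 4; maximin → Option 4 (agree)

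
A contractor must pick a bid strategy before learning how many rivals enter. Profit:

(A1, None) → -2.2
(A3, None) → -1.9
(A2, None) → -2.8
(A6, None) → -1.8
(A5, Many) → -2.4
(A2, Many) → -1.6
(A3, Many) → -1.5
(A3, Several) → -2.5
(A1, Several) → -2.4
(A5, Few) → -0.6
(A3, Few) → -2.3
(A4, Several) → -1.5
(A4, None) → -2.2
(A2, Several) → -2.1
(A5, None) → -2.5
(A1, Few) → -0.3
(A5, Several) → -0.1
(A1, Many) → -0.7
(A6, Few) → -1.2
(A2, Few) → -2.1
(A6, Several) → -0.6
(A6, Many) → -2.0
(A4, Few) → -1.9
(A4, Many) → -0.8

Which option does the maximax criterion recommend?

Row maxima: A1=-0.3, A2=-1.6, A3=-1.5, A4=-0.8, A5=-0.1, A6=-0.6
Best best-case = -0.1 → A5.

A5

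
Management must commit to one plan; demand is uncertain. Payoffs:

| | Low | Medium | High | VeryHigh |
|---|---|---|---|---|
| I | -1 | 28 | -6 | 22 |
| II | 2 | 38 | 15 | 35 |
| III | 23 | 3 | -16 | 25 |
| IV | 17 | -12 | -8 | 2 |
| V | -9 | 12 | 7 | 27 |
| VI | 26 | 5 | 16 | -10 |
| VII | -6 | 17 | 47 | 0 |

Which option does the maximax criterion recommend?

VII

Row maxima: I=28, II=38, III=25, IV=17, V=27, VI=26, VII=47
Best best-case = 47 → VII.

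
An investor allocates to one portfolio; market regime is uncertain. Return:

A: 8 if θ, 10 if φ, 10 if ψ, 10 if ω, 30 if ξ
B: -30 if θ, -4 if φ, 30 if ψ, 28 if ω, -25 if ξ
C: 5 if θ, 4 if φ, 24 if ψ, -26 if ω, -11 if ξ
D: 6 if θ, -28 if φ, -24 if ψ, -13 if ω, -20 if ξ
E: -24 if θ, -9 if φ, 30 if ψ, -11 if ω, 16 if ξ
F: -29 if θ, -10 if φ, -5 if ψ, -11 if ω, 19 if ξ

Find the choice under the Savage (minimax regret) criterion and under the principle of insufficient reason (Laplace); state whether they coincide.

minimax regret → A; laplace → A (agree)

Column bests: θ=8, φ=10, ψ=30, ω=28, ξ=30.
A regrets: 0, 0, 20, 18, 0 → max 20
B regrets: 38, 14, 0, 0, 55 → max 55
C regrets: 3, 6, 6, 54, 41 → max 54
D regrets: 2, 38, 54, 41, 50 → max 54
E regrets: 32, 19, 0, 39, 14 → max 39
F regrets: 37, 20, 35, 39, 11 → max 39
Smallest max regret = 20 → A.
Row averages: A=13.6, B=-0.2, C=-0.8, D=-15.8, E=0.4, F=-7.2
Highest average = 13.6 → A.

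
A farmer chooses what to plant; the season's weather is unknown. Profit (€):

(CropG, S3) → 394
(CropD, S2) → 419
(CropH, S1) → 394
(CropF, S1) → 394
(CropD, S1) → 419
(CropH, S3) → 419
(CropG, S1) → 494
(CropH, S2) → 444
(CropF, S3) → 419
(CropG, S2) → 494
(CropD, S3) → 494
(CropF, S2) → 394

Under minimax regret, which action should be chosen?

Column bests: S1=494, S2=494, S3=494.
CropD regrets: 75, 75, 0 → max 75
CropH regrets: 100, 50, 75 → max 100
CropG regrets: 0, 0, 100 → max 100
CropF regrets: 100, 100, 75 → max 100
Smallest max regret = 75 → CropD.

CropD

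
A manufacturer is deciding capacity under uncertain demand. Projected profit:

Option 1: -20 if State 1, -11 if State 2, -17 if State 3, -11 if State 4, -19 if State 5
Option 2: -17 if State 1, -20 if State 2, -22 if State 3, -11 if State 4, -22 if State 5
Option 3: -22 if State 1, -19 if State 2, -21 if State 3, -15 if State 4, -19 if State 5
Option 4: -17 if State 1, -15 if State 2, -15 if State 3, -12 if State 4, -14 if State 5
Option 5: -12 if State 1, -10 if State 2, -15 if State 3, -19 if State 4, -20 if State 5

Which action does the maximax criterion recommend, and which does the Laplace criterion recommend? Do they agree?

maximax → Option 5; laplace → Option 4 (disagree)

Row maxima: Option 1=-11, Option 2=-11, Option 3=-15, Option 4=-12, Option 5=-10
Best best-case = -10 → Option 5.
Row averages: Option 1=-15.6, Option 2=-18.4, Option 3=-19.2, Option 4=-14.6, Option 5=-15.2
Highest average = -14.6 → Option 4.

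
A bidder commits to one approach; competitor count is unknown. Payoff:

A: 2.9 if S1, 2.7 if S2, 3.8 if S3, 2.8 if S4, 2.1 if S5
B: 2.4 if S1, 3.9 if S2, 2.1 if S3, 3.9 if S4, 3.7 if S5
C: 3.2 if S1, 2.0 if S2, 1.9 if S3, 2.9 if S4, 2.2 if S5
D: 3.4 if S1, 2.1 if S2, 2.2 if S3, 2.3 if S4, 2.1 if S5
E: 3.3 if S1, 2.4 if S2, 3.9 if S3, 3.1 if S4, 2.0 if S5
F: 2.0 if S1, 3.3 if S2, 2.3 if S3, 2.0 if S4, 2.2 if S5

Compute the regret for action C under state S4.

1.0

Best payoff under S4 is 3.9.
Regret = 3.9 − 2.9 = 1.0.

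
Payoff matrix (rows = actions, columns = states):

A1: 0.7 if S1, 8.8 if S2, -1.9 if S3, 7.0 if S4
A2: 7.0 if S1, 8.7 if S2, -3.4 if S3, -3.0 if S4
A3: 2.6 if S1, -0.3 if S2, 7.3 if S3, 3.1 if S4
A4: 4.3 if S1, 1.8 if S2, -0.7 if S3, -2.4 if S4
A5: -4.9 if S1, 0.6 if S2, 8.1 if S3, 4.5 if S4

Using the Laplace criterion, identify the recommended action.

A1

Row averages: A1=3.65, A2=2.325, A3=3.175, A4=0.75, A5=2.075
Highest average = 3.65 → A1.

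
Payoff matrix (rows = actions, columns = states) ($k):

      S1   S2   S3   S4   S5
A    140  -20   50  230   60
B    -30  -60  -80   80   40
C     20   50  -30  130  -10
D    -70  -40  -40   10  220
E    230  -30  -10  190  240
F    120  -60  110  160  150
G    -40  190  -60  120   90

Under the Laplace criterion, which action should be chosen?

Row averages: A=92, B=-10, C=32, D=16, E=124, F=96, G=60
Highest average = 124 → E.

E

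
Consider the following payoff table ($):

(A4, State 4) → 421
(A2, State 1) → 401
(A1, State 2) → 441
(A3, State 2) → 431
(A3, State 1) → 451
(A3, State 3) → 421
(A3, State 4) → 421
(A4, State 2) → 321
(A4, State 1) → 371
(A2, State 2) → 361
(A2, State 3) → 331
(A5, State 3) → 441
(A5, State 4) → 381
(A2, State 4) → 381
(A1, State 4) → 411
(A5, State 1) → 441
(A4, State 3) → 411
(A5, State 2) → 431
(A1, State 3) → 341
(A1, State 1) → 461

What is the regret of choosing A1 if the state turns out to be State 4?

Best payoff under State 4 is 421.
Regret = 421 − 411 = 10.

10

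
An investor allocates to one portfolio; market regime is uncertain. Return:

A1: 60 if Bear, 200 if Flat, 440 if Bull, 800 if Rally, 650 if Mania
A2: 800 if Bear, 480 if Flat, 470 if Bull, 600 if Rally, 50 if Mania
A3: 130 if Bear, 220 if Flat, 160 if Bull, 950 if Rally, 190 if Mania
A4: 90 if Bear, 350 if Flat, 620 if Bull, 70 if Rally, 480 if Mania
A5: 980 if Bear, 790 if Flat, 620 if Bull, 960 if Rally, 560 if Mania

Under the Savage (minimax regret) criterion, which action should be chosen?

A5

Column bests: Bear=980, Flat=790, Bull=620, Rally=960, Mania=650.
A1 regrets: 920, 590, 180, 160, 0 → max 920
A2 regrets: 180, 310, 150, 360, 600 → max 600
A3 regrets: 850, 570, 460, 10, 460 → max 850
A4 regrets: 890, 440, 0, 890, 170 → max 890
A5 regrets: 0, 0, 0, 0, 90 → max 90
Smallest max regret = 90 → A5.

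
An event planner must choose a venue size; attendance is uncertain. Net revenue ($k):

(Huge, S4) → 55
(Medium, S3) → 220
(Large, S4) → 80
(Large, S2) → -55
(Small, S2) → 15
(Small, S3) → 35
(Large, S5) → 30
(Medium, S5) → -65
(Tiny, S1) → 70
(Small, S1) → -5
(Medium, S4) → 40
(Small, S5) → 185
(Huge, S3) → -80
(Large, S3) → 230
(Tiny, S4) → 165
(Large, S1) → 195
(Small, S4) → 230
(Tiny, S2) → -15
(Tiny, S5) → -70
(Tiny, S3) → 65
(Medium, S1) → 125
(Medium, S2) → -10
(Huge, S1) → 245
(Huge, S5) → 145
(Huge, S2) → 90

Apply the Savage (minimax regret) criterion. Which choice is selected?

Large

Column bests: S1=245, S2=90, S3=230, S4=230, S5=185.
Tiny regrets: 175, 105, 165, 65, 255 → max 255
Small regrets: 250, 75, 195, 0, 0 → max 250
Medium regrets: 120, 100, 10, 190, 250 → max 250
Large regrets: 50, 145, 0, 150, 155 → max 155
Huge regrets: 0, 0, 310, 175, 40 → max 310
Smallest max regret = 155 → Large.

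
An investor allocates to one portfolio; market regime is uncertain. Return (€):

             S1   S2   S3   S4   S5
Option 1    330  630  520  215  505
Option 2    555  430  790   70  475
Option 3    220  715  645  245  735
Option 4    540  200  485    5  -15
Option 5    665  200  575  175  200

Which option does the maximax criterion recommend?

Option 2

Row maxima: Option 1=630, Option 2=790, Option 3=735, Option 4=540, Option 5=665
Best best-case = 790 → Option 2.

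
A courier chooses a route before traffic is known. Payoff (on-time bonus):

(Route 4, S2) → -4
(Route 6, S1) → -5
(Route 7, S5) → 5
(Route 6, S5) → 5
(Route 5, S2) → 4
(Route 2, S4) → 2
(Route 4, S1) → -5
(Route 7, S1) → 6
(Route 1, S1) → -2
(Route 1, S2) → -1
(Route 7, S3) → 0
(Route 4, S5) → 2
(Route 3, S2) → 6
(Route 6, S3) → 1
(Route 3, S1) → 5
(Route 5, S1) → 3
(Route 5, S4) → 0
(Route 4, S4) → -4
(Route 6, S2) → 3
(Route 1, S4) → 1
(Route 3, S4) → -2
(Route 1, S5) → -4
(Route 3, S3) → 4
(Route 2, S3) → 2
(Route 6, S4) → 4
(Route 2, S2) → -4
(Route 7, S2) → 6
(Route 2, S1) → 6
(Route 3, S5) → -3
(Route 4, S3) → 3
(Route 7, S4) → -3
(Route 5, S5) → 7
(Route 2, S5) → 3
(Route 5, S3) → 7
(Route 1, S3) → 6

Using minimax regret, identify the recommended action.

Column bests: S1=6, S2=6, S3=7, S4=4, S5=7.
Route 1 regrets: 8, 7, 1, 3, 11 → max 11
Route 2 regrets: 0, 10, 5, 2, 4 → max 10
Route 3 regrets: 1, 0, 3, 6, 10 → max 10
Route 4 regrets: 11, 10, 4, 8, 5 → max 11
Route 5 regrets: 3, 2, 0, 4, 0 → max 4
Route 6 regrets: 11, 3, 6, 0, 2 → max 11
Route 7 regrets: 0, 0, 7, 7, 2 → max 7
Smallest max regret = 4 → Route 5.

Route 5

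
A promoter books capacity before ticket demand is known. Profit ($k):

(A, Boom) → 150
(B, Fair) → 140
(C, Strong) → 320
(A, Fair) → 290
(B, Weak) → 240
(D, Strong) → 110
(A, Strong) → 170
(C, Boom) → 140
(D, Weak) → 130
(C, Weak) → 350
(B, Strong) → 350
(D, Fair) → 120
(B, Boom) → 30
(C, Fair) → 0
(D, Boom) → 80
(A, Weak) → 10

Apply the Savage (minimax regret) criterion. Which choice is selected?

Column bests: Weak=350, Fair=290, Strong=350, Boom=150.
A regrets: 340, 0, 180, 0 → max 340
B regrets: 110, 150, 0, 120 → max 150
C regrets: 0, 290, 30, 10 → max 290
D regrets: 220, 170, 240, 70 → max 240
Smallest max regret = 150 → B.

B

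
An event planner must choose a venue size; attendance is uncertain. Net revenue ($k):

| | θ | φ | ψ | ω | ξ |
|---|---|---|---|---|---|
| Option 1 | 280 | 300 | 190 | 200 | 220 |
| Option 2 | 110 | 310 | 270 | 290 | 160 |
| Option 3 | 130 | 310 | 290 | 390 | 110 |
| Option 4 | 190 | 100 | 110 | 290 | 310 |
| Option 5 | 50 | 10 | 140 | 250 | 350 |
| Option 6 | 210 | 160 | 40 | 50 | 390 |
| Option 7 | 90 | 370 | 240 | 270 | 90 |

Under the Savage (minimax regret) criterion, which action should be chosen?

Option 1

Column bests: θ=280, φ=370, ψ=290, ω=390, ξ=390.
Option 1 regrets: 0, 70, 100, 190, 170 → max 190
Option 2 regrets: 170, 60, 20, 100, 230 → max 230
Option 3 regrets: 150, 60, 0, 0, 280 → max 280
Option 4 regrets: 90, 270, 180, 100, 80 → max 270
Option 5 regrets: 230, 360, 150, 140, 40 → max 360
Option 6 regrets: 70, 210, 250, 340, 0 → max 340
Option 7 regrets: 190, 0, 50, 120, 300 → max 300
Smallest max regret = 190 → Option 1.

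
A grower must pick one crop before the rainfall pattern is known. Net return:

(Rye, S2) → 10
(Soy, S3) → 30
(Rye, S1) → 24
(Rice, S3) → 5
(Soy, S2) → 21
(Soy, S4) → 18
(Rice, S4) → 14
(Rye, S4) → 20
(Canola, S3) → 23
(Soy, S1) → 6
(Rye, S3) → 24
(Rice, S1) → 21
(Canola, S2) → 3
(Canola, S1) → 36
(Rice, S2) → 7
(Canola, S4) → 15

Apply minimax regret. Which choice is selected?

Rye

Column bests: S1=36, S2=21, S3=30, S4=20.
Rye regrets: 12, 11, 6, 0 → max 12
Canola regrets: 0, 18, 7, 5 → max 18
Rice regrets: 15, 14, 25, 6 → max 25
Soy regrets: 30, 0, 0, 2 → max 30
Smallest max regret = 12 → Rye.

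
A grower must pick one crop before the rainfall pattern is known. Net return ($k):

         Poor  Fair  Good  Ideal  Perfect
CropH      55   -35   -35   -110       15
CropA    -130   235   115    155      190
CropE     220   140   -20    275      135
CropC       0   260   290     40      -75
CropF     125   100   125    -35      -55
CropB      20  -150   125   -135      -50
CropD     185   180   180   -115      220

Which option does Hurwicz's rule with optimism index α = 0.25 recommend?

CropE

CropH: 0.25·55 + 0.75·(-110) = -68.75
CropA: 0.25·235 + 0.75·(-130) = -38.75
CropE: 0.25·275 + 0.75·(-20) = 53.75
CropC: 0.25·290 + 0.75·(-75) = 16.25
CropF: 0.25·125 + 0.75·(-55) = -10
CropB: 0.25·125 + 0.75·(-150) = -81.25
CropD: 0.25·220 + 0.75·(-115) = -31.25
Highest Hurwicz score = 53.75 → CropE.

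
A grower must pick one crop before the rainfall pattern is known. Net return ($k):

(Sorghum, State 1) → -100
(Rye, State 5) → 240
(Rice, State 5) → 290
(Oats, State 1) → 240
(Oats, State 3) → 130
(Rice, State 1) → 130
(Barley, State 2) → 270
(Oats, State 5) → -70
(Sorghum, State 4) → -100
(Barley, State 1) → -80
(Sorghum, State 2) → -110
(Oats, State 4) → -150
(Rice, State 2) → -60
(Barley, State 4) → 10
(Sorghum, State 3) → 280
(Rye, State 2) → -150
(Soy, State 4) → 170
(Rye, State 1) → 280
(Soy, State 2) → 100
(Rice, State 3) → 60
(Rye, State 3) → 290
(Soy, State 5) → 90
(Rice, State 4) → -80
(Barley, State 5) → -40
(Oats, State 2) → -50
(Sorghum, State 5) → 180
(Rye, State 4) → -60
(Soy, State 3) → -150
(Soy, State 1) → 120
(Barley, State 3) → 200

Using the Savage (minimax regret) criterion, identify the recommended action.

Column bests: State 1=280, State 2=270, State 3=290, State 4=170, State 5=290.
Rye regrets: 0, 420, 0, 230, 50 → max 420
Barley regrets: 360, 0, 90, 160, 330 → max 360
Rice regrets: 150, 330, 230, 250, 0 → max 330
Soy regrets: 160, 170, 440, 0, 200 → max 440
Oats regrets: 40, 320, 160, 320, 360 → max 360
Sorghum regrets: 380, 380, 10, 270, 110 → max 380
Smallest max regret = 330 → Rice.

Rice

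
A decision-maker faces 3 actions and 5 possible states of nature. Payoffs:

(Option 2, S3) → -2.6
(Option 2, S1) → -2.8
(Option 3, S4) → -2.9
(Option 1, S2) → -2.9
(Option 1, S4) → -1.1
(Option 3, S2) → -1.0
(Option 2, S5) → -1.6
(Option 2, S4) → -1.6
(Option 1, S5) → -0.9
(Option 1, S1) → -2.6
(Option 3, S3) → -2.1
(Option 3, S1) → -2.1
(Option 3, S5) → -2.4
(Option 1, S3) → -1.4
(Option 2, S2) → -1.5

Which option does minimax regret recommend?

Option 2

Column bests: S1=-2.1, S2=-1.0, S3=-1.4, S4=-1.1, S5=-0.9.
Option 1 regrets: 0.5, 1.9, 0.0, 0.0, 0.0 → max 1.9
Option 2 regrets: 0.7, 0.5, 1.2, 0.5, 0.7 → max 1.2
Option 3 regrets: 0.0, 0.0, 0.7, 1.8, 1.5 → max 1.8
Smallest max regret = 1.2 → Option 2.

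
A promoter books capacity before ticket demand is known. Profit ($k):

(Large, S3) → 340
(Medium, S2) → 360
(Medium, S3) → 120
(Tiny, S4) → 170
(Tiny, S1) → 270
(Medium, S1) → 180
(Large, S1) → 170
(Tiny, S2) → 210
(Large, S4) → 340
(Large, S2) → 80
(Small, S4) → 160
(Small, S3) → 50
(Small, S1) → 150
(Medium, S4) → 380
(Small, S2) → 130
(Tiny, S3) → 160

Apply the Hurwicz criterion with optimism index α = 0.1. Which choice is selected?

Tiny

Tiny: 0.1·270 + 0.9·160 = 171
Small: 0.1·160 + 0.9·50 = 61
Medium: 0.1·380 + 0.9·120 = 146
Large: 0.1·340 + 0.9·80 = 106
Highest Hurwicz score = 171 → Tiny.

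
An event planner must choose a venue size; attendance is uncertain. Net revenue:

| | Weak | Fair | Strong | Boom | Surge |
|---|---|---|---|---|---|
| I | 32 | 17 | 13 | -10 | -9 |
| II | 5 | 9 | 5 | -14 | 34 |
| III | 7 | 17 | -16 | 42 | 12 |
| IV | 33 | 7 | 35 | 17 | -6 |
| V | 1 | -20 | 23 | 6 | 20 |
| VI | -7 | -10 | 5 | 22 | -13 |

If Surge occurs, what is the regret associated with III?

22

Best payoff under Surge is 34.
Regret = 34 − 12 = 22.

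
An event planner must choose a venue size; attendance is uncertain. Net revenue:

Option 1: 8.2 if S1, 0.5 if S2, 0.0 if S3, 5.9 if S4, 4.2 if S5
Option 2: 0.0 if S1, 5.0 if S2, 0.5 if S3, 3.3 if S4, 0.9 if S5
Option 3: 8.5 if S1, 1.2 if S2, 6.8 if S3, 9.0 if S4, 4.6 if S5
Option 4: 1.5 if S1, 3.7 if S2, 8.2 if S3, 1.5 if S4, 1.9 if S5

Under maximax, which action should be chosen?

Option 3

Row maxima: Option 1=8.2, Option 2=5.0, Option 3=9.0, Option 4=8.2
Best best-case = 9.0 → Option 3.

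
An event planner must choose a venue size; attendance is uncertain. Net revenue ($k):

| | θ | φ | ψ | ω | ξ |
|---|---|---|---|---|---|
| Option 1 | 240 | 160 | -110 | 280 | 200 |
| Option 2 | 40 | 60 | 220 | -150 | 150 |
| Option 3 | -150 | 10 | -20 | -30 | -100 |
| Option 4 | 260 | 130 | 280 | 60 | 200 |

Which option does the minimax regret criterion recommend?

Column bests: θ=260, φ=160, ψ=280, ω=280, ξ=200.
Option 1 regrets: 20, 0, 390, 0, 0 → max 390
Option 2 regrets: 220, 100, 60, 430, 50 → max 430
Option 3 regrets: 410, 150, 300, 310, 300 → max 410
Option 4 regrets: 0, 30, 0, 220, 0 → max 220
Smallest max regret = 220 → Option 4.

Option 4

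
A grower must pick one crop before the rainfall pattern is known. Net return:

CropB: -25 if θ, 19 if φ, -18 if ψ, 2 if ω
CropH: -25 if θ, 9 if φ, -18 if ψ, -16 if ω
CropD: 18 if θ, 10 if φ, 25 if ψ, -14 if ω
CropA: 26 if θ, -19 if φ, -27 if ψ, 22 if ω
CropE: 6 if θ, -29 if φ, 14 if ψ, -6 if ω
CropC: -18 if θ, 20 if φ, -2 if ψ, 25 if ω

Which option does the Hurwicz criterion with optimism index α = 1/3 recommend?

CropD

CropB: 1/3·19 + 2/3·(-25) = -31/3
CropH: 1/3·9 + 2/3·(-25) = -41/3
CropD: 1/3·25 + 2/3·(-14) = -1
CropA: 1/3·26 + 2/3·(-27) = -28/3
CropE: 1/3·14 + 2/3·(-29) = -44/3
CropC: 1/3·25 + 2/3·(-18) = -11/3
Highest Hurwicz score = -1 → CropD.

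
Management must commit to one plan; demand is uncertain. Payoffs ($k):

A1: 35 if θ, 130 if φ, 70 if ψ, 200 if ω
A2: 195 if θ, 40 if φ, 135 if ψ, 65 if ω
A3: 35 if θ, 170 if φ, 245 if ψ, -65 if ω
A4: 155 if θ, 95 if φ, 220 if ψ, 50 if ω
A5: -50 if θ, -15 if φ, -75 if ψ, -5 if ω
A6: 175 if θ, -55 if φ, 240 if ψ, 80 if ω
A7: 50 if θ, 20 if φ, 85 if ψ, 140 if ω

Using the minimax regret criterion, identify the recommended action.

Column bests: θ=195, φ=170, ψ=245, ω=200.
A1 regrets: 160, 40, 175, 0 → max 175
A2 regrets: 0, 130, 110, 135 → max 135
A3 regrets: 160, 0, 0, 265 → max 265
A4 regrets: 40, 75, 25, 150 → max 150
A5 regrets: 245, 185, 320, 205 → max 320
A6 regrets: 20, 225, 5, 120 → max 225
A7 regrets: 145, 150, 160, 60 → max 160
Smallest max regret = 135 → A2.

A2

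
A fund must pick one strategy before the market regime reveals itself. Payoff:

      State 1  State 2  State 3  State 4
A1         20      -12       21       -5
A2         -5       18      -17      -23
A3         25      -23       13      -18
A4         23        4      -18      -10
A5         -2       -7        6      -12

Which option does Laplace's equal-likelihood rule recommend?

A1

Row averages: A1=6, A2=-6.75, A3=-0.75, A4=-0.25, A5=-3.75
Highest average = 6 → A1.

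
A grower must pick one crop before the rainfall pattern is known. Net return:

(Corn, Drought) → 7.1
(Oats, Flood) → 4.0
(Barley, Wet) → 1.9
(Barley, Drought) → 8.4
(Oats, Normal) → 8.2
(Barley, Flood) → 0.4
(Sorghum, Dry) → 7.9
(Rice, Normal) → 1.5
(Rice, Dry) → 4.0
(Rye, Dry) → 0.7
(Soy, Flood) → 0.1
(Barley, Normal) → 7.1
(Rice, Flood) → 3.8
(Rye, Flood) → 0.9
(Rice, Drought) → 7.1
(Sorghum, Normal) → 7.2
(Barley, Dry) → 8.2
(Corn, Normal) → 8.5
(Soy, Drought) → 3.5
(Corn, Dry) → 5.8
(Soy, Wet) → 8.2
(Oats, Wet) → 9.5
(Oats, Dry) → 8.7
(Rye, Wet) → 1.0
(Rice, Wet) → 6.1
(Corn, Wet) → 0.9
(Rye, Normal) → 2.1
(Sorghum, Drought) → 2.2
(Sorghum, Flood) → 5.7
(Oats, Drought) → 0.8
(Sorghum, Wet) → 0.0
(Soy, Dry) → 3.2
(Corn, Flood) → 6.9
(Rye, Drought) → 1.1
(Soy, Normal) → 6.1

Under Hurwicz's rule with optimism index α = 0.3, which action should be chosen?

Oats

Oats: 0.3·9.5 + 0.7·0.8 = 3.41
Soy: 0.3·8.2 + 0.7·0.1 = 2.53
Sorghum: 0.3·7.9 + 0.7·0.0 = 2.37
Rice: 0.3·7.1 + 0.7·1.5 = 3.18
Rye: 0.3·2.1 + 0.7·0.7 = 1.12
Barley: 0.3·8.4 + 0.7·0.4 = 2.8
Corn: 0.3·8.5 + 0.7·0.9 = 3.18
Highest Hurwicz score = 3.41 → Oats.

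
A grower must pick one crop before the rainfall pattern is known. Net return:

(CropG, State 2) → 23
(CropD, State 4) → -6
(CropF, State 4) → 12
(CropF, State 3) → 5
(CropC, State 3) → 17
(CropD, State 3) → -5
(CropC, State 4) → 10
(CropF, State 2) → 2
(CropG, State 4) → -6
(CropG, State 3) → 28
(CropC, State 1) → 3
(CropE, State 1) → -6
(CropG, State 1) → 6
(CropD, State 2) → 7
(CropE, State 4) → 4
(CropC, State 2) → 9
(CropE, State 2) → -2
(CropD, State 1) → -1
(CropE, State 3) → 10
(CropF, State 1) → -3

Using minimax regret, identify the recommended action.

Column bests: State 1=6, State 2=23, State 3=28, State 4=12.
CropF regrets: 9, 21, 23, 0 → max 23
CropE regrets: 12, 25, 18, 8 → max 25
CropC regrets: 3, 14, 11, 2 → max 14
CropD regrets: 7, 16, 33, 18 → max 33
CropG regrets: 0, 0, 0, 18 → max 18
Smallest max regret = 14 → CropC.

CropC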